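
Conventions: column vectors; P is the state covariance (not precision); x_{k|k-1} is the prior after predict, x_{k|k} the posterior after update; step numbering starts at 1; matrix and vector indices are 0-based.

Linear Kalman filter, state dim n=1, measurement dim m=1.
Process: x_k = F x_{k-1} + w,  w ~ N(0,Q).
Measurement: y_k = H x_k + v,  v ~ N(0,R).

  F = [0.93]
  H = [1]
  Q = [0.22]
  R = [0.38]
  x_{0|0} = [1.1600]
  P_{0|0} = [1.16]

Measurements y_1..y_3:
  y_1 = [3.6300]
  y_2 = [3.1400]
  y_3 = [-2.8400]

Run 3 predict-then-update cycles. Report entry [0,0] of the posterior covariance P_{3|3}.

step 1: x^-=[1.0788]  P^-=[1.2233]  S=[1.6033]  K=[0.7630]  nu=[2.5512]  x^+=[3.0253]  P^+=[0.2899]
step 2: x^-=[2.8136]  P^-=[0.4708]  S=[0.8508]  K=[0.5533]  nu=[0.3264]  x^+=[2.9942]  P^+=[0.2103]
step 3: x^-=[2.7846]  P^-=[0.4019]  S=[0.7819]  K=[0.5140]  nu=[-5.6246]  x^+=[-0.1063]  P^+=[0.1953]

P_post[0,0] = 0.1953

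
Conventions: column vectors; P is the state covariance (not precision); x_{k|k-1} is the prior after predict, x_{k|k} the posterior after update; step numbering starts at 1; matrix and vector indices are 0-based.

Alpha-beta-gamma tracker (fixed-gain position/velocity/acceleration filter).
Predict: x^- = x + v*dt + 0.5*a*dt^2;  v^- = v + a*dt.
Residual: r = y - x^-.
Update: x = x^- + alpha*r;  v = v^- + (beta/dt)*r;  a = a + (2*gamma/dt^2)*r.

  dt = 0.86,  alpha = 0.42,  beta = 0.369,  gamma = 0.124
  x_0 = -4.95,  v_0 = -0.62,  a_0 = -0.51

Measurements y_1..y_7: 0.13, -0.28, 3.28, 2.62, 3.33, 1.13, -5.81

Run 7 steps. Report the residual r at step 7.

step 1: x_pred=-5.6718  r=5.8018  x^+=-3.2350  v^+=1.4308  a^+=1.4354
step 2: x_pred=-1.4738  r=1.1938  x^+=-0.9724  v^+=3.1775  a^+=1.8357
step 3: x_pred=2.4391  r=0.8409  x^+=2.7923  v^+=5.1170  a^+=2.1177
step 4: x_pred=7.9760  r=-5.3560  x^+=5.7265  v^+=4.6401  a^+=0.3217
step 5: x_pred=9.8360  r=-6.5060  x^+=7.1035  v^+=2.1253  a^+=-1.8598
step 6: x_pred=8.2434  r=-7.1134  x^+=5.2558  v^+=-2.5263  a^+=-4.2451
step 7: x_pred=1.5133  r=-7.3233  x^+=-1.5625  v^+=-9.3193  a^+=-6.7007

resid = -7.3233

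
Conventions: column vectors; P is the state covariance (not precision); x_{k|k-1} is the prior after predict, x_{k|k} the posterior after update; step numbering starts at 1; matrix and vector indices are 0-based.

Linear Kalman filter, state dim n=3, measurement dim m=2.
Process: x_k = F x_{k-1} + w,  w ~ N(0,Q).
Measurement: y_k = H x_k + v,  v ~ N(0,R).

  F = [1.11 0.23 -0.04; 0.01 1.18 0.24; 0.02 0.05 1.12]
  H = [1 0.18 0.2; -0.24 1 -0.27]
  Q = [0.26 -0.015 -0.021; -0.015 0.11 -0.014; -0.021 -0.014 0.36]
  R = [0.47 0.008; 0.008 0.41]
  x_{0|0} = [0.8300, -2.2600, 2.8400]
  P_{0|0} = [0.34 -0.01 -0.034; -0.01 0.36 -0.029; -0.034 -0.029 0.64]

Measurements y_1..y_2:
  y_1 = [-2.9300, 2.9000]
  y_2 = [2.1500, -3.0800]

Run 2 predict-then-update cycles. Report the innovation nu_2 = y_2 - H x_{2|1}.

innov = [3.8245, -4.2563]

step 1: x^-=[0.2879, -1.9769, 3.0844]  P^-=[0.6974 0.0579 -0.0882; 0.0579 0.6313 0.1399; -0.0882 0.1399 1.1591]  S=[1.2299 -0.0037; -0.0037 1.0512]  K=[0.5610 -0.0795; 0.1639 0.5520; 0.1368 -0.1440]  nu=[-3.4789, 5.7788]  x^+=[-2.1231, 0.6427, 1.7763]  P^+=[0.3034 -0.0079 -0.1950; -0.0079 0.2787 0.1961; -0.1950 0.1961 1.1141]
step 2: x^-=[-2.2798, 1.1635, 1.9792]  P^-=[0.6601 -0.0074 -0.2536; -0.0074 0.6721 0.5601; -0.2536 0.5601 1.7716]  S=[1.1589 0.0333; 0.0333 0.9175]  K=[0.5282 -0.1252; 0.1785 0.5632; 0.1696 0.1493]  nu=[3.8245, -4.2563]  x^+=[0.2735, -0.5509, 1.9923]  P^+=[0.3267 -0.0611 -0.3422; -0.0611 0.3375 0.4438; -0.3422 0.4438 1.7161]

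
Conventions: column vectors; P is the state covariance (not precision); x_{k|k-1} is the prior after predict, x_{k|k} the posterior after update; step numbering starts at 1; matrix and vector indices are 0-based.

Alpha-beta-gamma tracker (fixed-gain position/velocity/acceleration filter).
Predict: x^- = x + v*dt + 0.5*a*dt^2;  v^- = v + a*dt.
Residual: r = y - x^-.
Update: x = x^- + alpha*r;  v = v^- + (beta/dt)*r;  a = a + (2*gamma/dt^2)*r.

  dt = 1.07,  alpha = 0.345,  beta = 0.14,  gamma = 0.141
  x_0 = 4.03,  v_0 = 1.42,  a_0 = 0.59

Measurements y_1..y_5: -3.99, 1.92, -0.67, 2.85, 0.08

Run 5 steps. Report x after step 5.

step 1: x_pred=5.8871  r=-9.8771  x^+=2.4795  v^+=0.7590  a^+=-1.8428
step 2: x_pred=2.2367  r=-0.3167  x^+=2.1274  v^+=-1.2543  a^+=-1.9208
step 3: x_pred=-0.3143  r=-0.3557  x^+=-0.4370  v^+=-3.3562  a^+=-2.0085
step 4: x_pred=-5.1778  r=8.0278  x^+=-2.4082  v^+=-4.4548  a^+=-0.0311
step 5: x_pred=-7.1927  r=7.2727  x^+=-4.6836  v^+=-3.5366  a^+=1.7602

x_post = -4.6836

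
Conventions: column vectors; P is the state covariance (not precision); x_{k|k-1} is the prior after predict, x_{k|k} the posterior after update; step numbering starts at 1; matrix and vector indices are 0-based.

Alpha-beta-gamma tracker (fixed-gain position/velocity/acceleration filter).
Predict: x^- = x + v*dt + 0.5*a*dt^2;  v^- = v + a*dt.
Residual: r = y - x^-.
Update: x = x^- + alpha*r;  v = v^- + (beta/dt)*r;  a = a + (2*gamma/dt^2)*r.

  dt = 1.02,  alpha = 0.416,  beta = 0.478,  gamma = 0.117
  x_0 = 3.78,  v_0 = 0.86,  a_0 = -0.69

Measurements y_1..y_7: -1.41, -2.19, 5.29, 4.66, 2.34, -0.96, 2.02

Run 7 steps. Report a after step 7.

a_post = -1.6330

step 1: x_pred=4.2983  r=-5.7083  x^+=1.9236  v^+=-2.5188  a^+=-1.9739
step 2: x_pred=-1.6724  r=-0.5176  x^+=-1.8877  v^+=-4.7748  a^+=-2.0903
step 3: x_pred=-7.8453  r=13.1353  x^+=-2.3810  v^+=-0.7513  a^+=0.8640
step 4: x_pred=-2.6978  r=7.3578  x^+=0.3630  v^+=3.5781  a^+=2.5189
step 5: x_pred=5.3231  r=-2.9831  x^+=4.0821  v^+=4.7495  a^+=1.8480
step 6: x_pred=9.8879  r=-10.8479  x^+=5.3752  v^+=1.5508  a^+=-0.5919
step 7: x_pred=6.6491  r=-4.6291  x^+=4.7234  v^+=-1.2222  a^+=-1.6330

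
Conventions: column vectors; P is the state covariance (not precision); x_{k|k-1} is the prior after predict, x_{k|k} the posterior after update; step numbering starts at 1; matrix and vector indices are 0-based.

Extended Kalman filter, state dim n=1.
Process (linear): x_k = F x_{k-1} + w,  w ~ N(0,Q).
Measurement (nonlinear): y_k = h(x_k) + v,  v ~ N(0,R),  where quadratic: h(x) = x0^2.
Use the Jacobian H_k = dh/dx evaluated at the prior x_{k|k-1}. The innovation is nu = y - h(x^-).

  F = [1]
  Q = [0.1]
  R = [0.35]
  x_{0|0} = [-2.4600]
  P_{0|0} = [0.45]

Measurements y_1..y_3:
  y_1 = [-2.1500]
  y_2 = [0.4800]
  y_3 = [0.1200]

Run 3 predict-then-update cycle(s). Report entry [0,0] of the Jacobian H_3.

H_jac[0,0] = -1.5469

step 1: x^-=[-2.4600]  P^-=[0.5500]  H_jac=[-4.9200]  S=[13.6635]  K=[-0.1980]  nu=[-8.2016]  x^+=[-0.8357]  P^+=[0.0141]
step 2: x^-=[-0.8357]  P^-=[0.1141]  H_jac=[-1.6714]  S=[0.6687]  K=[-0.2852]  nu=[-0.2184]  x^+=[-0.7734]  P^+=[0.0597]
step 3: x^-=[-0.7734]  P^-=[0.1597]  H_jac=[-1.5469]  S=[0.7322]  K=[-0.3374]  nu=[-0.4782]  x^+=[-0.6121]  P^+=[0.0763]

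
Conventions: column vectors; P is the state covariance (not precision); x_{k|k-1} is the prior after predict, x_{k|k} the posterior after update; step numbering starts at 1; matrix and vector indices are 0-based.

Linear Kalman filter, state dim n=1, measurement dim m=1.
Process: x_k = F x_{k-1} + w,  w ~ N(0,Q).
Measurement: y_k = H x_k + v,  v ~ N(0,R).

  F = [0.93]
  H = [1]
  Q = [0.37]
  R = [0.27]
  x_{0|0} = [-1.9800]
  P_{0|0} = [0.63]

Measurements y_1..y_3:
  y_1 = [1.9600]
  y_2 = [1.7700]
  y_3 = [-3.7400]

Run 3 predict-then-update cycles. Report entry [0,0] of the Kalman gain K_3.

step 1: x^-=[-1.8414]  P^-=[0.9149]  S=[1.1849]  K=[0.7721]  nu=[3.8014]  x^+=[1.0938]  P^+=[0.2085]
step 2: x^-=[1.0172]  P^-=[0.5503]  S=[0.8203]  K=[0.6709]  nu=[0.7528]  x^+=[1.5222]  P^+=[0.1811]
step 3: x^-=[1.4157]  P^-=[0.5267]  S=[0.7967]  K=[0.6611]  nu=[-5.1557]  x^+=[-1.9927]  P^+=[0.1785]

K[0,0] = 0.6611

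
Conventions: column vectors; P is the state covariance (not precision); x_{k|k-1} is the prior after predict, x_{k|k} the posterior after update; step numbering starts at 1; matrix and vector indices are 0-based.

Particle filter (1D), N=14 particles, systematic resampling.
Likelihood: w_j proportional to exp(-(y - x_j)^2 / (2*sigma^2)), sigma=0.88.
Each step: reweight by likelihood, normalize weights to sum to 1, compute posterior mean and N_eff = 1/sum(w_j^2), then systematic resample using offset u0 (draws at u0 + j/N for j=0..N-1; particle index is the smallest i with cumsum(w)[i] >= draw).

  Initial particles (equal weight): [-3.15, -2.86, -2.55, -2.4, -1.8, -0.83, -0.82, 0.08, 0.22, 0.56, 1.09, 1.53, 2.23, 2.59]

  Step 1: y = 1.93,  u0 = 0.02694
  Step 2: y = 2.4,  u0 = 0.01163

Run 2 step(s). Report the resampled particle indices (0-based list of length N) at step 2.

step 1: w=[0.0000, 0.0000, 0.0000, 0.0000, 0.0000, 0.0019, 0.0020, 0.0288, 0.0398, 0.0782, 0.1665, 0.2368, 0.2478, 0.1982]  mean=1.6613  Neff=5.1808  idx=[7, 9, 10, 10, 10, 11, 11, 11, 12, 12, 12, 13, 13, 13]
step 2: w=[0.0035, 0.0127, 0.0373, 0.0373, 0.0373, 0.0693, 0.0693, 0.0693, 0.1109, 0.1109, 0.1109, 0.1104, 0.1104, 0.1104]  mean=2.0473  Neff=10.8426  idx=[1, 3, 5, 6, 7, 8, 8, 9, 10, 10, 11, 12, 12, 13]

resampled_idx = [1, 3, 5, 6, 7, 8, 8, 9, 10, 10, 11, 12, 12, 13]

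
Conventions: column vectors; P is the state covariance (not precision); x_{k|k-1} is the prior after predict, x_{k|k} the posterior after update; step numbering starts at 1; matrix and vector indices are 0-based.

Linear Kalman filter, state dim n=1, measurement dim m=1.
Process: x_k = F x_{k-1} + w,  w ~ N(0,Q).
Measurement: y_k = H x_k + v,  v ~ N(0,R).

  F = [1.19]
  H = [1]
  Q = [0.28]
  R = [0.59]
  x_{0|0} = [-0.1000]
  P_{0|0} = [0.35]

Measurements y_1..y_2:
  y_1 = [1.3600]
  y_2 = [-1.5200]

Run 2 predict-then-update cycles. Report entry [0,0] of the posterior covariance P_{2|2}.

P_post[0,0] = 0.3311

step 1: x^-=[-0.1190]  P^-=[0.7756]  S=[1.3656]  K=[0.5680]  nu=[1.4790]  x^+=[0.7210]  P^+=[0.3351]
step 2: x^-=[0.8580]  P^-=[0.7545]  S=[1.3445]  K=[0.5612]  nu=[-2.3780]  x^+=[-0.4765]  P^+=[0.3311]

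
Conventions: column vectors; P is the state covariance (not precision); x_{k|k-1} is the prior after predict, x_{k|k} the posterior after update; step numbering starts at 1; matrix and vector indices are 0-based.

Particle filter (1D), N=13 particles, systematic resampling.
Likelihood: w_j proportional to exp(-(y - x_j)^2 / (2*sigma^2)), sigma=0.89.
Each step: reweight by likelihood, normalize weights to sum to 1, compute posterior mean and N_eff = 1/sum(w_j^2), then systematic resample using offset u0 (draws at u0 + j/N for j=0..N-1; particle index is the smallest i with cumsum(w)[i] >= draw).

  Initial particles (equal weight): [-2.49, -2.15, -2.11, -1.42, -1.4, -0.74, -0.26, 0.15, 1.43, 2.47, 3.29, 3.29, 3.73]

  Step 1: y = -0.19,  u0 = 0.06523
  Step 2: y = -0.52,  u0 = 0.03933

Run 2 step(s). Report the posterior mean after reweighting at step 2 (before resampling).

post_mean = -0.5020

step 1: w=[0.0090, 0.0223, 0.0246, 0.0972, 0.1002, 0.2087, 0.2518, 0.2348, 0.0482, 0.0029, 0.0001, 0.0001, 0.0000]  mean=-0.5084  Neff=5.4028  idx=[3, 3, 4, 5, 5, 5, 6, 6, 6, 7, 7, 7, 8]
step 2: w=[0.0603, 0.0603, 0.0617, 0.0975, 0.0975, 0.0975, 0.0963, 0.0963, 0.0963, 0.0757, 0.0757, 0.0757, 0.0091]  mean=-0.5020  Neff=11.8048  idx=[0, 1, 3, 3, 4, 5, 6, 7, 7, 8, 9, 10, 11]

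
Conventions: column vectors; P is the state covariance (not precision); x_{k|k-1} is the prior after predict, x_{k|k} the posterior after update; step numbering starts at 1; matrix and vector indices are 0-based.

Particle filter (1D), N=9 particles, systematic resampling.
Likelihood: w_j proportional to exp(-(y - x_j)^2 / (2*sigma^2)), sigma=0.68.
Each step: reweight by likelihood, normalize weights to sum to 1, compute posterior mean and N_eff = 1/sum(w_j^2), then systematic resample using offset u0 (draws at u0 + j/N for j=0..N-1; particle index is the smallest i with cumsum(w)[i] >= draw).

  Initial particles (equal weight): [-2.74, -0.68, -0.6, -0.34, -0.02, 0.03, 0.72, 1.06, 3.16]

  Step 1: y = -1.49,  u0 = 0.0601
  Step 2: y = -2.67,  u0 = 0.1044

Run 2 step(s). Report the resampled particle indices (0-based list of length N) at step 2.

step 1: w=[0.1210, 0.3225, 0.2784, 0.1569, 0.0634, 0.0539, 0.0033, 0.0006, 0.0000]  mean=-0.7679  Neff=4.3916  idx=[0, 1, 1, 1, 2, 2, 3, 3, 5]
step 2: w=[0.9370, 0.0130, 0.0130, 0.0130, 0.0092, 0.0092, 0.0027, 0.0027, 0.0004]  mean=-2.6066  Neff=1.1382  idx=[0, 0, 0, 0, 0, 0, 0, 0, 5]

resampled_idx = [0, 0, 0, 0, 0, 0, 0, 0, 5]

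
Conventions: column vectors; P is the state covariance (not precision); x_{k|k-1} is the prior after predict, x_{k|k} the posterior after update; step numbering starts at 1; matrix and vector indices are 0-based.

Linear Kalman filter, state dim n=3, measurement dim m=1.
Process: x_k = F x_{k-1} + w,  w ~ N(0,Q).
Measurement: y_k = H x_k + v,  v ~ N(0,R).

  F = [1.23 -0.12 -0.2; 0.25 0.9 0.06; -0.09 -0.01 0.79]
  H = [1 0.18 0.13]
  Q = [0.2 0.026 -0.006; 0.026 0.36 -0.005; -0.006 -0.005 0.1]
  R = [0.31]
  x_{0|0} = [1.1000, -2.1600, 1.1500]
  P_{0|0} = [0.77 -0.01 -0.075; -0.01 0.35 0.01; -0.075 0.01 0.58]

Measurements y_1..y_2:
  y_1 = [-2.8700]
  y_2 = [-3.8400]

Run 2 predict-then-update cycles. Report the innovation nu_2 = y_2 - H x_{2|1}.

innov = [-1.2277]

step 1: x^-=[1.3822, -1.6000, 0.8311]  P^-=[1.4335 0.2036 -0.2576; 0.2036 0.6880 -0.0045; -0.2576 -0.0045 0.4787]  S=[1.7800]  K=[0.8071; 0.1836; -0.1102]  nu=[-4.0722]  x^+=[-1.9046, -2.3478, 1.2799]  P^+=[0.2740 -0.0602 -0.0993; -0.0602 0.6280 0.0316; -0.0993 0.0316 0.4571]
step 2: x^-=[-2.3169, -2.5124, 1.2060]  P^-=[0.7099 -0.0362 -0.2089; -0.0362 0.8608 0.0132; -0.2089 0.0132 0.4011]  S=[0.9879]  K=[0.6846; 0.1219; -0.1563]  nu=[-1.2277]  x^+=[-3.1573, -2.6621, 1.3978]  P^+=[0.2470 -0.1187 -0.1032; -0.1187 0.8461 0.0321; -0.1032 0.0321 0.3770]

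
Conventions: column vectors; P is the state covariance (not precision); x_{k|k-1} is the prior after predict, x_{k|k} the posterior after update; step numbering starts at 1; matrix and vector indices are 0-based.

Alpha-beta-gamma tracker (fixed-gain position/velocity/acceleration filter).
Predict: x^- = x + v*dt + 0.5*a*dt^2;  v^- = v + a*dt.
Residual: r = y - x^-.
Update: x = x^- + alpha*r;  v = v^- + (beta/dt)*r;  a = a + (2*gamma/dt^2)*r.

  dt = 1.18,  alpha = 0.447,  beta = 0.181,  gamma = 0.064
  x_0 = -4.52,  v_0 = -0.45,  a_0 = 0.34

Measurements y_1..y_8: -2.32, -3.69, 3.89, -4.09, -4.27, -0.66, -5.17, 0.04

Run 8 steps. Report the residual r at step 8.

step 1: x_pred=-4.8143  r=2.4943  x^+=-3.6993  v^+=0.3338  a^+=0.5693
step 2: x_pred=-2.9091  r=-0.7809  x^+=-3.2582  v^+=0.8858  a^+=0.4975
step 3: x_pred=-1.8666  r=5.7566  x^+=0.7066  v^+=2.3558  a^+=1.0267
step 4: x_pred=4.2013  r=-8.2913  x^+=0.4951  v^+=2.2956  a^+=0.2645
step 5: x_pred=3.3880  r=-7.6580  x^+=-0.0351  v^+=1.4330  a^+=-0.4395
step 6: x_pred=1.3498  r=-2.0098  x^+=0.4514  v^+=0.6061  a^+=-0.6242
step 7: x_pred=0.7321  r=-5.9021  x^+=-1.9062  v^+=-1.0358  a^+=-1.1668
step 8: x_pred=-3.9407  r=3.9807  x^+=-2.1613  v^+=-1.8020  a^+=-0.8009

resid = 3.9807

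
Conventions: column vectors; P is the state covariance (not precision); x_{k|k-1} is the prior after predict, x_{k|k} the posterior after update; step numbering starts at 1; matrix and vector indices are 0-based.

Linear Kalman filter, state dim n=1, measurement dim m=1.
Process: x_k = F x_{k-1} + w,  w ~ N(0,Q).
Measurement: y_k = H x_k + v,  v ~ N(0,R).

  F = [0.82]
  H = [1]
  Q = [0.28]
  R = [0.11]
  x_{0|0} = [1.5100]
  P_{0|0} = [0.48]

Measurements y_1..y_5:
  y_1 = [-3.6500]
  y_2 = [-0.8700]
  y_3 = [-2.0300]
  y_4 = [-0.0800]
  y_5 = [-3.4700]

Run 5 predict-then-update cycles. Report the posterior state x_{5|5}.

x_post = [-2.6987]

step 1: x^-=[1.2382]  P^-=[0.6028]  S=[0.7128]  K=[0.8457]  nu=[-4.8882]  x^+=[-2.8956]  P^+=[0.0930]
step 2: x^-=[-2.3744]  P^-=[0.3425]  S=[0.4525]  K=[0.7569]  nu=[1.5044]  x^+=[-1.2357]  P^+=[0.0833]
step 3: x^-=[-1.0132]  P^-=[0.3360]  S=[0.4460]  K=[0.7534]  nu=[-1.0168]  x^+=[-1.7792]  P^+=[0.0829]
step 4: x^-=[-1.4590]  P^-=[0.3357]  S=[0.4457]  K=[0.7532]  nu=[1.3790]  x^+=[-0.4203]  P^+=[0.0829]
step 5: x^-=[-0.3447]  P^-=[0.3357]  S=[0.4457]  K=[0.7532]  nu=[-3.1253]  x^+=[-2.6987]  P^+=[0.0829]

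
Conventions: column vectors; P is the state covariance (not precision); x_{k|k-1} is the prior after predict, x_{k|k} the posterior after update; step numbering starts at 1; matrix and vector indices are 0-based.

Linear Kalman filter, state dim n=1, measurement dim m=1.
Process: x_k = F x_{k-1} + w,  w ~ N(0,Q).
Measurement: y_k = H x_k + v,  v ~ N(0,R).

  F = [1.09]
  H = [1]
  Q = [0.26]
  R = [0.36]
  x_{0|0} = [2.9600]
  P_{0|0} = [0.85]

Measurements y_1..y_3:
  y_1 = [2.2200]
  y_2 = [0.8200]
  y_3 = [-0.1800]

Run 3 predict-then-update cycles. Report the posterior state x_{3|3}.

step 1: x^-=[3.2264]  P^-=[1.2699]  S=[1.6299]  K=[0.7791]  nu=[-1.0064]  x^+=[2.4423]  P^+=[0.2805]
step 2: x^-=[2.6621]  P^-=[0.5932]  S=[0.9532]  K=[0.6223]  nu=[-1.8421]  x^+=[1.5157]  P^+=[0.2240]
step 3: x^-=[1.6521]  P^-=[0.5262]  S=[0.8862]  K=[0.5938]  nu=[-1.8321]  x^+=[0.5643]  P^+=[0.2138]

x_post = [0.5643]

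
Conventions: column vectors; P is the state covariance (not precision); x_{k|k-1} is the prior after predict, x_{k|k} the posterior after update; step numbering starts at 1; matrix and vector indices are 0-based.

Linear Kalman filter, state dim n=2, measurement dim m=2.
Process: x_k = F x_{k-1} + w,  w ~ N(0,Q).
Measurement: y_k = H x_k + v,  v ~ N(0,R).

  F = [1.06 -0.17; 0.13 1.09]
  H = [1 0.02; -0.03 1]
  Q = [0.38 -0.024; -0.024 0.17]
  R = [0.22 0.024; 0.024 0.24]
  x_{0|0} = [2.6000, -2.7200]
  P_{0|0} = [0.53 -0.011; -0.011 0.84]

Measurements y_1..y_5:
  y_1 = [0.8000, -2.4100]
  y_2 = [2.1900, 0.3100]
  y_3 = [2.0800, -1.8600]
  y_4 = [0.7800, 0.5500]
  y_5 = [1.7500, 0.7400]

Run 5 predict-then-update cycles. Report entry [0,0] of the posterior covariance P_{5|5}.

P_post[0,0] = 0.1561

step 1: x^-=[3.2184, -2.6268]  P^-=[1.0037 -0.1191; -0.1191 1.1738]  S=[1.2195 -0.1016; -0.1016 1.4219]  K=[0.8173 -0.0465; -0.0094 0.8274]  nu=[-2.3659, 0.3134]  x^+=[1.2702, -2.3452]  P^+=[0.1784 0.0138; 0.0138 0.1988]
step 2: x^-=[1.7451, -2.3912]  P^-=[0.5812 -0.0206; -0.0206 0.4131]  S=[0.8006 -0.0058; -0.0058 0.6548]  K=[0.7251 -0.0517; -0.0109 0.6317]  nu=[0.4927, 2.7535]  x^+=[1.9600, -0.6572]  P^+=[0.1581 0.0097; 0.0097 0.1516]
step 3: x^-=[2.1894, -0.4616]  P^-=[0.5585 -0.0193; -0.0193 0.3556]  S=[0.7779 -0.0049; -0.0049 0.5972]  K=[0.7171 -0.0544; -0.0119 0.5962]  nu=[-0.1001, -1.3327]  x^+=[2.1901, -1.2550]  P^+=[0.1563 0.0088; 0.0088 0.1431]
step 4: x^-=[2.5349, -1.0833]  P^-=[0.5566 -0.0190; -0.0190 0.3451]  S=[0.7759 -0.0047; -0.0047 0.5868]  K=[0.7164 -0.0550; -0.0119 0.5891]  nu=[-1.7332, 1.7093]  x^+=[1.1991, -0.0557]  P^+=[0.1561 0.0087; 0.0087 0.1413]
step 5: x^-=[1.2806, 0.0952]  P^-=[0.5564 -0.0188; -0.0188 0.3430]  S=[0.7758 -0.0047; -0.0047 0.5847]  K=[0.7164 -0.0551; -0.0119 0.5876]  nu=[0.4675, 0.6832]  x^+=[1.5779, 0.4911]  P^+=[0.1561 0.0087; 0.0087 0.1410]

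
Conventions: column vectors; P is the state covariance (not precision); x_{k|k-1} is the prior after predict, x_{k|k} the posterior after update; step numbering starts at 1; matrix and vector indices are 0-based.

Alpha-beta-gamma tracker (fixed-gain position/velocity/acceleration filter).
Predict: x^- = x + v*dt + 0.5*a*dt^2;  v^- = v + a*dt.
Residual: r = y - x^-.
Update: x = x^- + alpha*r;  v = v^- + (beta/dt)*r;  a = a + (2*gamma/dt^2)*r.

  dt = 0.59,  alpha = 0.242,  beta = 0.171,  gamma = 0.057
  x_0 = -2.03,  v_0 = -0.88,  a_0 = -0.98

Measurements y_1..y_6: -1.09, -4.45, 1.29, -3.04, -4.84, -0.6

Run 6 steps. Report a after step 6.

a_post = 1.2893

step 1: x_pred=-2.7198  r=1.6298  x^+=-2.3254  v^+=-0.9858  a^+=-0.4463
step 2: x_pred=-2.9847  r=-1.4653  x^+=-3.3393  v^+=-1.6738  a^+=-0.9261
step 3: x_pred=-4.4880  r=5.7780  x^+=-3.0898  v^+=-0.5456  a^+=0.9661
step 4: x_pred=-3.2435  r=0.2035  x^+=-3.1943  v^+=0.0834  a^+=1.0328
step 5: x_pred=-2.9653  r=-1.8747  x^+=-3.4190  v^+=0.1494  a^+=0.4188
step 6: x_pred=-3.2579  r=2.6579  x^+=-2.6147  v^+=1.1668  a^+=1.2893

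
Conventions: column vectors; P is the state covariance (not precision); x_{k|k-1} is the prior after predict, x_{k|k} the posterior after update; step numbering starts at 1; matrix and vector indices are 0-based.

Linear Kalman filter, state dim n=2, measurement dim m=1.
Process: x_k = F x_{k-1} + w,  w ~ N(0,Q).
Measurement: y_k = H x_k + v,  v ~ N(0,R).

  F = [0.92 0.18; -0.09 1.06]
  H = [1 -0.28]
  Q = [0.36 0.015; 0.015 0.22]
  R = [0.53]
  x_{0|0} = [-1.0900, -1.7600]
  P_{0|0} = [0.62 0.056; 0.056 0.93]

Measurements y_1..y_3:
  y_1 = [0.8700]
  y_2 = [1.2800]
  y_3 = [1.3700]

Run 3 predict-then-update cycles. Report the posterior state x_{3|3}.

x_post = [0.3837, -1.9490]

step 1: x^-=[-1.3196, -1.7675]  P^-=[0.9334 0.1948; 0.1948 1.2593]  S=[1.4531]  K=[0.6049; -0.1086]  nu=[1.6947]  x^+=[-0.2946, -1.9515]  P^+=[0.4018 0.2903; 0.2903 1.2422]
step 2: x^-=[-0.6223, -2.0421]  P^-=[0.8365 0.4971; 0.4971 1.5636]  S=[1.2107]  K=[0.5760; 0.0490]  nu=[1.3305]  x^+=[0.1440, -1.9770]  P^+=[0.4349 0.4629; 0.4629 1.5607]
step 3: x^-=[-0.2233, -2.1085]  P^-=[0.9320 0.7207; 0.7207 1.8887]  S=[1.2064]  K=[0.6052; 0.1590]  nu=[1.0030]  x^+=[0.3837, -1.9490]  P^+=[0.4901 0.6046; 0.6046 1.8582]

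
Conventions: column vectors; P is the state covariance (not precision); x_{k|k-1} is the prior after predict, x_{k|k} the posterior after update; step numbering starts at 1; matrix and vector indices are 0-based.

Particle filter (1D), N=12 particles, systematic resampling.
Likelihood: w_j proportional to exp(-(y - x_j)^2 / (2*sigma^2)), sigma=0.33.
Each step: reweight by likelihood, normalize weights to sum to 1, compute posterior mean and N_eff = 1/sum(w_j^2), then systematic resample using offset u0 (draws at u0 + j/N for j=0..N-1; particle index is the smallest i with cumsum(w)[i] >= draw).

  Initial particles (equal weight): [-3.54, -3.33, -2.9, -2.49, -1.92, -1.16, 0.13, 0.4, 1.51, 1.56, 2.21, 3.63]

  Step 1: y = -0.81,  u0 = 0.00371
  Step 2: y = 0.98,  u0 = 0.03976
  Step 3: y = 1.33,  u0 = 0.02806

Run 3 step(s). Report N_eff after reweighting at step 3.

N_eff = 12.0000

step 1: w=[0.0000, 0.0000, 0.0000, 0.0000, 0.0059, 0.9628, 0.0292, 0.0020, 0.0000, 0.0000, 0.0000, 0.0000]  mean=-1.1236  Neff=1.0777  idx=[4, 5, 5, 5, 5, 5, 5, 5, 5, 5, 5, 5]
step 2: w=[0.0000, 0.0909, 0.0909, 0.0909, 0.0909, 0.0909, 0.0909, 0.0909, 0.0909, 0.0909, 0.0909, 0.0909]  mean=-1.1600  Neff=11.0000  idx=[1, 2, 3, 4, 5, 6, 6, 7, 8, 9, 10, 11]
step 3: w=[0.0833, 0.0833, 0.0833, 0.0833, 0.0833, 0.0833, 0.0833, 0.0833, 0.0833, 0.0833, 0.0833, 0.0833]  mean=-1.1600  Neff=12.0000  idx=[0, 1, 2, 3, 4, 5, 6, 7, 8, 9, 10, 11]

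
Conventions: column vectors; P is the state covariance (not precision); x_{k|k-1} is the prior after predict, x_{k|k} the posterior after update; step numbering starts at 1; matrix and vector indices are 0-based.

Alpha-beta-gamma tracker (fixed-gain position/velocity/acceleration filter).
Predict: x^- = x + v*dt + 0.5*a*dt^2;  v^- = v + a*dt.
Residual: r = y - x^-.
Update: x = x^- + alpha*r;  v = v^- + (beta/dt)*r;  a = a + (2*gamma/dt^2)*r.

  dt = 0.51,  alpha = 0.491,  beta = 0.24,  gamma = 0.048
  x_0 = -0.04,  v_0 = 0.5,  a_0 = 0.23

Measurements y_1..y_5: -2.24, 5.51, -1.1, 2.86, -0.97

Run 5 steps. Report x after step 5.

x_post = 1.1862

step 1: x_pred=0.2449  r=-2.4849  x^+=-0.9752  v^+=-0.5521  a^+=-0.6872
step 2: x_pred=-1.3461  r=6.8561  x^+=2.0202  v^+=2.3239  a^+=1.8434
step 3: x_pred=3.4452  r=-4.5452  x^+=1.2135  v^+=1.1251  a^+=0.1658
step 4: x_pred=1.8088  r=1.0512  x^+=2.3250  v^+=1.7043  a^+=0.5538
step 5: x_pred=3.2662  r=-4.2362  x^+=1.1862  v^+=-0.0068  a^+=-1.0098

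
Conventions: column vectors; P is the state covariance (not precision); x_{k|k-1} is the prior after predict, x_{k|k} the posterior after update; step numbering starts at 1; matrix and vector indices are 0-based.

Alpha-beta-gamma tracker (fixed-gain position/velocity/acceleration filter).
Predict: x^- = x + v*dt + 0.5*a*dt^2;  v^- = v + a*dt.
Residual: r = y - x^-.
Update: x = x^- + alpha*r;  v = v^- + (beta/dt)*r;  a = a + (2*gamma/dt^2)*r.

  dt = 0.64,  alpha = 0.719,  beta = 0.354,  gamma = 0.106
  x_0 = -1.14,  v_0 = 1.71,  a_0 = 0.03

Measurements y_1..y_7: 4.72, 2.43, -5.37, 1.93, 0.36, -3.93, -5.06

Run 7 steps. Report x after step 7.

step 1: x_pred=-0.0395  r=4.7595  x^+=3.3826  v^+=4.3618  a^+=2.4934
step 2: x_pred=6.6848  r=-4.2548  x^+=3.6256  v^+=3.6041  a^+=0.2912
step 3: x_pred=5.9919  r=-11.3619  x^+=-2.1773  v^+=-2.4940  a^+=-5.5894
step 4: x_pred=-4.9182  r=6.8482  x^+=0.0057  v^+=-2.2834  a^+=-2.0450
step 5: x_pred=-1.8745  r=2.2345  x^+=-0.2679  v^+=-2.3562  a^+=-0.8884
step 6: x_pred=-1.9578  r=-1.9722  x^+=-3.3758  v^+=-4.0156  a^+=-1.9092
step 7: x_pred=-6.3368  r=1.2768  x^+=-5.4188  v^+=-4.5313  a^+=-1.2483

x_post = -5.4188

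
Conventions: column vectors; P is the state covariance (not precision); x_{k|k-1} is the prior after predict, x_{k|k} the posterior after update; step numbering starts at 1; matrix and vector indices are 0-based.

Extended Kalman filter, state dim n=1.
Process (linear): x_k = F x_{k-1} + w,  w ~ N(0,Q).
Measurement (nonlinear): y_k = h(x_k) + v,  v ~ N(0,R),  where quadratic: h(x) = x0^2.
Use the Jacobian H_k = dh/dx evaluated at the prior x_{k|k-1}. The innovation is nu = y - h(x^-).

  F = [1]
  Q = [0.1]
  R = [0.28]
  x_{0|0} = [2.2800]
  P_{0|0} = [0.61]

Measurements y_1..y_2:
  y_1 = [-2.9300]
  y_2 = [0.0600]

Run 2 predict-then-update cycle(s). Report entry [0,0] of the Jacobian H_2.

step 1: x^-=[2.2800]  P^-=[0.7100]  H_jac=[4.5600]  S=[15.0435]  K=[0.2152]  nu=[-8.1284]  x^+=[0.5306]  P^+=[0.0132]
step 2: x^-=[0.5306]  P^-=[0.1132]  H_jac=[1.0613]  S=[0.4075]  K=[0.2948]  nu=[-0.2216]  x^+=[0.4653]  P^+=[0.0778]

H_jac[0,0] = 1.0613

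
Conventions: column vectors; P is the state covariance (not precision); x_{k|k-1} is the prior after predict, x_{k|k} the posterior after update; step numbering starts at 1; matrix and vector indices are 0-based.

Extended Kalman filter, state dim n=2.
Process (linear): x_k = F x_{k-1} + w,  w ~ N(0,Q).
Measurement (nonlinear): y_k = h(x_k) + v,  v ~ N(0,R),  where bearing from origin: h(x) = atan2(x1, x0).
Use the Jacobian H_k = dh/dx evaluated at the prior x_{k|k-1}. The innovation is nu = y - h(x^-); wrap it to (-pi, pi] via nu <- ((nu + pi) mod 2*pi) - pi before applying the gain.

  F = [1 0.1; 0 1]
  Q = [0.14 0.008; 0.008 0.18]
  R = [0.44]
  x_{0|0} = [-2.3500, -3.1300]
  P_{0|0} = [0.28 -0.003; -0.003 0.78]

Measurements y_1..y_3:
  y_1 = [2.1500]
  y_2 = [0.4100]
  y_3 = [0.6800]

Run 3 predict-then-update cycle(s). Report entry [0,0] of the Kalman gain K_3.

K[0,0] = 0.1582

step 1: x^-=[-2.6630, -3.1300]  P^-=[0.4272 0.0830; 0.0830 0.9600]  H_jac=[0.1853 -0.1577]  S=[0.4737]  K=[0.1395; -0.2871]  nu=[-1.8574]  x^+=[-2.9221, -2.5968]  P^+=[0.4180 0.1020; 0.1020 0.9210]
step 2: x^-=[-3.1818, -2.5968]  P^-=[0.5876 0.2021; 0.2021 1.1010]  H_jac=[0.1540 -0.1886]  S=[0.4814]  K=[0.1087; -0.3668]  nu=[2.8671]  x^+=[-2.8701, -3.6485]  P^+=[0.5819 0.2213; 0.2213 1.0362]
step 3: x^-=[-3.2349, -3.6485]  P^-=[0.7765 0.3329; 0.3329 1.2162]  H_jac=[0.1535 -0.1361]  S=[0.4669]  K=[0.1582; -0.2450]  nu=[2.9762]  x^+=[-2.7641, -4.3776]  P^+=[0.7648 0.3510; 0.3510 1.1882]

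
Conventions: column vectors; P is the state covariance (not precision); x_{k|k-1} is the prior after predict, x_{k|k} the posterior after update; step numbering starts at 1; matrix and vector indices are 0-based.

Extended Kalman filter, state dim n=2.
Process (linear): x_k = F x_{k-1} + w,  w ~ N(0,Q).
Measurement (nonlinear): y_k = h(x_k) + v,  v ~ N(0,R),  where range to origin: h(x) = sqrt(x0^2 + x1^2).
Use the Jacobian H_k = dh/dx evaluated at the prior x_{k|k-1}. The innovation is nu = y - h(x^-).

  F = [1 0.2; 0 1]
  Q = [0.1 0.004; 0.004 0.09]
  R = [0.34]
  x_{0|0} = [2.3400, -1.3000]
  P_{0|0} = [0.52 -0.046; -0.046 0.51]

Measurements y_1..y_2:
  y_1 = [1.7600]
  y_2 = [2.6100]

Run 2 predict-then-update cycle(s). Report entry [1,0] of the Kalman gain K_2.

step 1: x^-=[2.0800, -1.3000]  P^-=[0.6220 0.0600; 0.0600 0.6000]  H_jac=[0.8480 -0.5300]  S=[0.9019]  K=[0.5496; -0.2962]  nu=[-0.6928]  x^+=[1.6992, -1.0948]  P^+=[0.3496 0.2068; 0.2068 0.5209]
step 2: x^-=[1.4803, -1.0948]  P^-=[0.5532 0.3150; 0.3150 0.6109]  H_jac=[0.8040 -0.5946]  S=[0.6124]  K=[0.4204; -0.1796]  nu=[0.7689]  x^+=[1.8035, -1.2329]  P^+=[0.4449 0.3612; 0.3612 0.5911]

K[1,0] = -0.1796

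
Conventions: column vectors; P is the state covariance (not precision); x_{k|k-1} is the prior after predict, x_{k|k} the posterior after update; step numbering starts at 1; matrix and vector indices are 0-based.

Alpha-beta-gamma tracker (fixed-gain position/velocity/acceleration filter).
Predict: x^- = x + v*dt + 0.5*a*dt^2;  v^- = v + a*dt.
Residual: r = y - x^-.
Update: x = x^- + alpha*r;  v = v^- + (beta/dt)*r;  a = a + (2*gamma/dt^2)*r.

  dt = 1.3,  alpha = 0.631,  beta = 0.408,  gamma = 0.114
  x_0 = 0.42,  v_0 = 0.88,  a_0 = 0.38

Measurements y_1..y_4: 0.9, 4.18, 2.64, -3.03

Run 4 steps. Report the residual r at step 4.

step 1: x_pred=1.8851  r=-0.9851  x^+=1.2635  v^+=1.0648  a^+=0.2471
step 2: x_pred=2.8566  r=1.3234  x^+=3.6917  v^+=1.8014  a^+=0.4256
step 3: x_pred=6.3932  r=-3.7532  x^+=4.0249  v^+=1.1768  a^+=-0.0807
step 4: x_pred=5.4866  r=-8.5166  x^+=0.1126  v^+=-1.6010  a^+=-1.2297

resid = -8.5166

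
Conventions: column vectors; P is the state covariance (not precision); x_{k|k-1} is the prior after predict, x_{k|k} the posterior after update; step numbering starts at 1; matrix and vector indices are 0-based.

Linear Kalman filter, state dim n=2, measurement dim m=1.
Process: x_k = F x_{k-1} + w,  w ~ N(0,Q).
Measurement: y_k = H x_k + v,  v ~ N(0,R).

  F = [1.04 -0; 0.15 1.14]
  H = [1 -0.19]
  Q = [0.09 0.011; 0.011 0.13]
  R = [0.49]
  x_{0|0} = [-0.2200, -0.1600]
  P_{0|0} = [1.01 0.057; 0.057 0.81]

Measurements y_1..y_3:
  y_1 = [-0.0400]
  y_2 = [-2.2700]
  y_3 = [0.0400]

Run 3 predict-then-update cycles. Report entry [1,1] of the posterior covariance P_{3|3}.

P_post[1,1] = 2.6072

step 1: x^-=[-0.2288, -0.2154]  P^-=[1.1824 0.2361; 0.2361 1.2249]  S=[1.6269]  K=[0.6992; 0.0021]  nu=[0.1479]  x^+=[-0.1254, -0.2151]  P^+=[0.3870 0.2338; 0.2338 1.2249]
step 2: x^-=[-0.1304, -0.2640]  P^-=[0.5086 0.3485; 0.3485 1.8105]  S=[0.9315]  K=[0.4749; 0.0049]  nu=[-2.1897]  x^+=[-1.1703, -0.2746]  P^+=[0.2985 0.3464; 0.3464 1.8105]
step 3: x^-=[-1.2172, -0.4886]  P^-=[0.4129 0.4682; 0.4682 2.6081]  S=[0.8191]  K=[0.3954; -0.0333]  nu=[1.1643]  x^+=[-0.7567, -0.5275]  P^+=[0.2848 0.4790; 0.4790 2.6072]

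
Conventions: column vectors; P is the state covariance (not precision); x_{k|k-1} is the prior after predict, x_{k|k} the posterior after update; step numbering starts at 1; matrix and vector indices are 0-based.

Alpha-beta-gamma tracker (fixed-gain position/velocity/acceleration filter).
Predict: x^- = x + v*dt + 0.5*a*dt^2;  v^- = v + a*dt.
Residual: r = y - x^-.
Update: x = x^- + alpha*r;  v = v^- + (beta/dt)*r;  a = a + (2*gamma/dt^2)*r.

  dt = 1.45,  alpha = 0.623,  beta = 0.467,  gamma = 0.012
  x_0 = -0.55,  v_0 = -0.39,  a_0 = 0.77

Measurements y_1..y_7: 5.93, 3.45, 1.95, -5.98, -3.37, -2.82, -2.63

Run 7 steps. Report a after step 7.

step 1: x_pred=-0.3060  r=6.2360  x^+=3.5790  v^+=2.7349  a^+=0.8412
step 2: x_pred=8.4290  r=-4.9790  x^+=5.3271  v^+=2.3511  a^+=0.7843
step 3: x_pred=9.5607  r=-7.6107  x^+=4.8192  v^+=1.0372  a^+=0.6975
step 4: x_pred=7.0564  r=-13.0364  x^+=-1.0653  v^+=-2.1501  a^+=0.5487
step 5: x_pred=-3.6061  r=0.2361  x^+=-3.4590  v^+=-1.2785  a^+=0.5514
step 6: x_pred=-4.7332  r=1.9132  x^+=-3.5413  v^+=0.1372  a^+=0.5732
step 7: x_pred=-2.7398  r=0.1098  x^+=-2.6714  v^+=1.0037  a^+=0.5745

a_post = 0.5745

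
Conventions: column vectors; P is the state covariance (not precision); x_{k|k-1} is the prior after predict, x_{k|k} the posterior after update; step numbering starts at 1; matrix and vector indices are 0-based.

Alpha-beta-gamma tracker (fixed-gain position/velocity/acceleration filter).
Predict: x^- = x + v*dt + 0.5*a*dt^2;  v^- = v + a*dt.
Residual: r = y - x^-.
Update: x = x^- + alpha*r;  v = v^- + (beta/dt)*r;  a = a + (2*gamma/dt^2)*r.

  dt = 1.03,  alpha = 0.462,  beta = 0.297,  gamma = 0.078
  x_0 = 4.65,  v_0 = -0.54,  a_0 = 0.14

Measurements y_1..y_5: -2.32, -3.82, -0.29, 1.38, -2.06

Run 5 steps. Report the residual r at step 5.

step 1: x_pred=4.1681  r=-6.4881  x^+=1.1706  v^+=-2.2666  a^+=-0.8140
step 2: x_pred=-1.5959  r=-2.2241  x^+=-2.6234  v^+=-3.7464  a^+=-1.1411
step 3: x_pred=-7.0875  r=6.7975  x^+=-3.9471  v^+=-2.9617  a^+=-0.1415
step 4: x_pred=-7.0727  r=8.4527  x^+=-3.1675  v^+=-0.6701  a^+=1.1014
step 5: x_pred=-3.2736  r=1.2136  x^+=-2.7129  v^+=0.8142  a^+=1.2798

resid = 1.2136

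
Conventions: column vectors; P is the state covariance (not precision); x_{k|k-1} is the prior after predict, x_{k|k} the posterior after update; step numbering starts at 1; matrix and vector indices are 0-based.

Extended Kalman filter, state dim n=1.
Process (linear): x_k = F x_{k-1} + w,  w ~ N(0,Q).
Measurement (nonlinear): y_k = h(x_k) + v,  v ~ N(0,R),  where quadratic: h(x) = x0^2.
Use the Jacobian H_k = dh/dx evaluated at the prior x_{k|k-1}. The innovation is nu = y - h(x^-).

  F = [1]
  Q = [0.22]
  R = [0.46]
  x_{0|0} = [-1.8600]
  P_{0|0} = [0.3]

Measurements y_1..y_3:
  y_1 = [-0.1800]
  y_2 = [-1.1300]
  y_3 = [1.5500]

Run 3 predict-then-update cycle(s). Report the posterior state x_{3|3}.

x_post = [-0.6414]

step 1: x^-=[-1.8600]  P^-=[0.5200]  H_jac=[-3.7200]  S=[7.6560]  K=[-0.2527]  nu=[-3.6396]  x^+=[-0.9404]  P^+=[0.0312]
step 2: x^-=[-0.9404]  P^-=[0.2512]  H_jac=[-1.8808]  S=[1.3487]  K=[-0.3504]  nu=[-2.0143]  x^+=[-0.2347]  P^+=[0.0857]
step 3: x^-=[-0.2347]  P^-=[0.3057]  H_jac=[-0.4693]  S=[0.5273]  K=[-0.2721]  nu=[1.4949]  x^+=[-0.6414]  P^+=[0.2667]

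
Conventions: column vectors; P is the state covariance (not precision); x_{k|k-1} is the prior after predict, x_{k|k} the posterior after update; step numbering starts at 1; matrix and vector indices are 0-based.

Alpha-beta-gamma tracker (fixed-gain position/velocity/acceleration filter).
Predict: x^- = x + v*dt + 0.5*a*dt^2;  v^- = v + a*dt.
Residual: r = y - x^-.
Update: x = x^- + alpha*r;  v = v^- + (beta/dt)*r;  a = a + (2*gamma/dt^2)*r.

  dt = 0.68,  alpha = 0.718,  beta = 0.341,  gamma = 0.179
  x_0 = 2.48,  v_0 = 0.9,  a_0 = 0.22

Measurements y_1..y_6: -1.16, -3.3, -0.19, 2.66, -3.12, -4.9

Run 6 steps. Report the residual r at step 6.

step 1: x_pred=3.1429  r=-4.3029  x^+=0.0534  v^+=-1.1082  a^+=-3.1114
step 2: x_pred=-1.4195  r=-1.8805  x^+=-2.7697  v^+=-4.1669  a^+=-4.5673
step 3: x_pred=-6.6592  r=6.4692  x^+=-2.0143  v^+=-4.0286  a^+=0.4413
step 4: x_pred=-4.6517  r=7.3117  x^+=0.5981  v^+=-0.0619  a^+=6.1021
step 5: x_pred=1.9668  r=-5.0868  x^+=-1.6855  v^+=1.5367  a^+=2.1638
step 6: x_pred=-0.1403  r=-4.7597  x^+=-3.5578  v^+=0.6212  a^+=-1.5212

resid = -4.7597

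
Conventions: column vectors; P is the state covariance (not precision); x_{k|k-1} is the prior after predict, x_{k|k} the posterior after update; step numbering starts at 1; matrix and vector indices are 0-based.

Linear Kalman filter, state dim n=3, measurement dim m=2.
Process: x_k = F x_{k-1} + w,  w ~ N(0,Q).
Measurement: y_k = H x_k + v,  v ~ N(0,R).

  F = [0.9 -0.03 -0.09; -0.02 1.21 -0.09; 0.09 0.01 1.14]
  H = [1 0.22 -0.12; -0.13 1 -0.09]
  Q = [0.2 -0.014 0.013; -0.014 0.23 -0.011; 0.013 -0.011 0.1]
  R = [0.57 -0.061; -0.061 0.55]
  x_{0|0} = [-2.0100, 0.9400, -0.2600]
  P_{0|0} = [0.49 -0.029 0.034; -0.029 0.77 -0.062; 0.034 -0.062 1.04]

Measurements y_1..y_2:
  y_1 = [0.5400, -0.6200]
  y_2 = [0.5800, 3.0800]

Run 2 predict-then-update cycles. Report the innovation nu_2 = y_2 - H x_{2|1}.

innov = [0.9864, 2.8918]

step 1: x^-=[-1.8138, 1.2010, -0.4679]  P^-=[0.6017 -0.0701 -0.0176; -0.0701 1.3810 -0.1989; -0.0176 -0.1989 1.4611]  S=[1.2435 0.1414; 0.1414 2.0066]  K=[0.4854 -0.1073; 0.1284 0.6926; -0.1732 -0.1513]  nu=[2.0334, -2.0989]  x^+=[-0.6015, 0.0083, -0.5024]  P^+=[0.3004 -0.0440 0.0621; -0.0440 0.3727 0.0587; 0.0621 0.0587 1.3705]
step 2: x^-=[-0.4964, 0.0673, -0.6268]  P^-=[0.4474 -0.0809 -0.0426; -0.0809 0.7764 -0.0734; -0.0426 -0.0734 1.8975]  S=[1.0607 0.0070; 0.0070 1.3826]  K=[0.4104 -0.0999; 0.0893 0.5735; -0.2689 -0.1712]  nu=[0.9864, 2.8918]  x^+=[-0.3804, 1.8138, -1.3872]  P^+=[0.2555 -0.0422 0.0512; -0.0422 0.3125 0.0890; 0.0512 0.0890 1.7797]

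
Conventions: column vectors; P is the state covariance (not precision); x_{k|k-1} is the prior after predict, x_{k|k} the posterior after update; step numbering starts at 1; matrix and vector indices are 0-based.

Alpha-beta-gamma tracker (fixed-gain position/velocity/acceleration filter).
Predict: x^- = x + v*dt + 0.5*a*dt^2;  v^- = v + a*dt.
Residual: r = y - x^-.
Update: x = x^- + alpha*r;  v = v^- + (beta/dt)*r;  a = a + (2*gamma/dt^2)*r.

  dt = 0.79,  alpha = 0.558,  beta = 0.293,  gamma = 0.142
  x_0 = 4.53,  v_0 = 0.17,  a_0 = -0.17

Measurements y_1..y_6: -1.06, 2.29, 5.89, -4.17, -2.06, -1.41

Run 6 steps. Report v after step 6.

v_post = -1.1395

step 1: x_pred=4.6113  r=-5.6713  x^+=1.4467  v^+=-2.0677  a^+=-2.7507
step 2: x_pred=-1.0451  r=3.3351  x^+=0.8159  v^+=-3.0038  a^+=-1.2331
step 3: x_pred=-1.9419  r=7.8319  x^+=2.4283  v^+=-1.0732  a^+=2.3309
step 4: x_pred=2.3078  r=-6.4778  x^+=-1.3068  v^+=-1.6343  a^+=-0.6169
step 5: x_pred=-2.7904  r=0.7304  x^+=-2.3828  v^+=-1.8507  a^+=-0.2845
step 6: x_pred=-3.9337  r=2.5237  x^+=-2.5255  v^+=-1.1395  a^+=0.8639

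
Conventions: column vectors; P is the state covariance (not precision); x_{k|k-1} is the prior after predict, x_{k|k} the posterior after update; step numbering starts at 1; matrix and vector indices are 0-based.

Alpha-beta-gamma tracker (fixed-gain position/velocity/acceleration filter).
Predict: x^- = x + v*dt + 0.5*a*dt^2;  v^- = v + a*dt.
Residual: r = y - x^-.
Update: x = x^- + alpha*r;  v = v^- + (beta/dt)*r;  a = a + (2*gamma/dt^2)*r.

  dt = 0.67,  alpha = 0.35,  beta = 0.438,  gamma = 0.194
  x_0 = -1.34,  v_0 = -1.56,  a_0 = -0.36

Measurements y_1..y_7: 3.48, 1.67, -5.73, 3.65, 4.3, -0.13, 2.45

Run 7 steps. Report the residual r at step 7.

step 1: x_pred=-2.4660  r=5.9460  x^+=-0.3849  v^+=2.0859  a^+=4.7793
step 2: x_pred=2.0854  r=-0.4154  x^+=1.9400  v^+=5.0165  a^+=4.4203
step 3: x_pred=6.2932  r=-12.0232  x^+=2.0851  v^+=0.1182  a^+=-5.9717
step 4: x_pred=0.8239  r=2.8261  x^+=1.8130  v^+=-2.0354  a^+=-3.5290
step 5: x_pred=-0.3428  r=4.6428  x^+=1.2822  v^+=-1.3647  a^+=0.4839
step 6: x_pred=0.4765  r=-0.6065  x^+=0.2642  v^+=-1.4370  a^+=-0.0403
step 7: x_pred=-0.7076  r=3.1576  x^+=0.3975  v^+=0.6002  a^+=2.6889

resid = 3.1576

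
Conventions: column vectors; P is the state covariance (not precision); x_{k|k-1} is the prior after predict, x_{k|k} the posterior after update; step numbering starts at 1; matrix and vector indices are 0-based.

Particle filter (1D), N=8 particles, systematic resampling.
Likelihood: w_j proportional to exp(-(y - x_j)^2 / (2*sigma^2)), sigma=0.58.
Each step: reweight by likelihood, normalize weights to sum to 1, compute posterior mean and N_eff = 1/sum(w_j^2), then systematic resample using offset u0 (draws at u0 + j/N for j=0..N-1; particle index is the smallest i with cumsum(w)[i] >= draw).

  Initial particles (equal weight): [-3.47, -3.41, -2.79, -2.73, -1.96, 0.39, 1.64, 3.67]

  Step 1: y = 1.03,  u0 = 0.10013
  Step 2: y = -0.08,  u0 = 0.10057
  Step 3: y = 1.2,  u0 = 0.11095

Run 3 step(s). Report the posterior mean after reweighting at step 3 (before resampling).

post_mean = 0.3900

step 1: w=[0.0000, 0.0000, 0.0000, 0.0000, 0.0000, 0.4861, 0.5139, 0.0000]  mean=1.0325  Neff=1.9986  idx=[5, 5, 5, 5, 6, 6, 6, 6]
step 2: w=[0.2458, 0.2458, 0.2458, 0.2458, 0.0042, 0.0042, 0.0042, 0.0042]  mean=0.4110  Neff=4.1367  idx=[0, 0, 1, 1, 2, 2, 3, 3]
step 3: w=[0.1250, 0.1250, 0.1250, 0.1250, 0.1250, 0.1250, 0.1250, 0.1250]  mean=0.3900  Neff=8.0000  idx=[0, 1, 2, 3, 4, 5, 6, 7]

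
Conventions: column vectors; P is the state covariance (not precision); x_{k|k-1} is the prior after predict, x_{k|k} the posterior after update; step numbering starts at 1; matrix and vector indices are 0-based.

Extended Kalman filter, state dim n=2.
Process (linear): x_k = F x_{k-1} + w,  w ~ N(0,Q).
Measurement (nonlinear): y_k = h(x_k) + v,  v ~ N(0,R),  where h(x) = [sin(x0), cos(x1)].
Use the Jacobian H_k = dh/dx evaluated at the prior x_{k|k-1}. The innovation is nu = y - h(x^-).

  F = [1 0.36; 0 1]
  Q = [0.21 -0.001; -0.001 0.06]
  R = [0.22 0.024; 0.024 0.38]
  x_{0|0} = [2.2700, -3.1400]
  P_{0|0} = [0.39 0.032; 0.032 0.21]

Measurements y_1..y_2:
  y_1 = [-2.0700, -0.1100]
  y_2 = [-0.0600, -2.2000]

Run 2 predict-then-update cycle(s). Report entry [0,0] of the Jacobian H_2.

step 1: x^-=[1.1396, -3.1400]  P^-=[0.6503 0.1066; 0.1066 0.2700]  H_jac=[0.4180 0.0000; 0.0000 0.0016]  S=[0.3336 0.0241; 0.0241 0.3800]  K=[0.8184 -0.0514; 0.1341 -0.0074]  nu=[-2.9785, 0.8900]  x^+=[-1.3438, -3.5459]  P^+=[0.4278 0.0702; 0.0702 0.2640]
step 2: x^-=[-2.6203, -3.5459]  P^-=[0.7226 0.1642; 0.1642 0.3240]  H_jac=[-0.8672 0.0000; 0.0000 -0.3934]  S=[0.7634 0.0800; 0.0800 0.4302]  K=[-0.8211 0.0026; -0.1586 -0.2669]  nu=[0.4380, -1.2806]  x^+=[-2.9832, -3.2736]  P^+=[0.2082 0.0476; 0.0476 0.2674]

H_jac[0,0] = -0.8672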